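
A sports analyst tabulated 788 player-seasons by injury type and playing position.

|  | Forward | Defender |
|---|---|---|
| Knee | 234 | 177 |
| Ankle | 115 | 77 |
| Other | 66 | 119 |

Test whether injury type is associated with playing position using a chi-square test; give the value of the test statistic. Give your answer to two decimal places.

28.45

Row totals: 411, 192, 185. Column totals: 415, 373. Grand total N = 788.
Expected counts (row total × column total / N):
  Knee, Forward: 411×415/788 = 216.453
  Knee, Defender: 411×373/788 = 194.547
  Ankle, Forward: 192×415/788 = 101.117
  Ankle, Defender: 192×373/788 = 90.883
  Other, Forward: 185×415/788 = 97.430
  Other, Defender: 185×373/788 = 87.570
Contributions (O − E)²/E:
  (234 − 216.453)²/216.453 = 1.4225
  (177 − 194.547)²/194.547 = 1.5826
  (115 − 101.117)²/101.117 = 1.9061
  (77 − 90.883)²/90.883 = 2.1207
  (66 − 97.430)²/97.430 = 10.1390
  (119 − 87.570)²/87.570 = 11.2806
χ² = 1.4225 + 1.5826 + 1.9061 + 2.1207 + 10.1390 + 11.2806 = 28.45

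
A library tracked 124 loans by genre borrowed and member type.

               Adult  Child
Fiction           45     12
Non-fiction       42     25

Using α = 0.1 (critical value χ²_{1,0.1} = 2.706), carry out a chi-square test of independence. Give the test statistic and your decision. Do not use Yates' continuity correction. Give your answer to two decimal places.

Row totals: 57, 67. Column totals: 87, 37. Grand total N = 124.
Expected counts (row total × column total / N):
  Fiction, Adult: 57×87/124 = 39.992
  Fiction, Child: 57×37/124 = 17.008
  Non-fiction, Adult: 67×87/124 = 47.008
  Non-fiction, Child: 67×37/124 = 19.992
Contributions (O − E)²/E:
  (45 − 39.992)²/39.992 = 0.6271
  (12 − 17.008)²/17.008 = 1.4746
  (42 − 47.008)²/47.008 = 0.5335
  (25 − 19.992)²/19.992 = 1.2545
χ² = 0.6271 + 1.4746 + 0.5335 + 1.2545 = 3.89
df = (2−1)(2−1) = 1. Since 3.89 > 2.706, reject the null hypothesis of independence at α = 0.1.

3.89; reject H₀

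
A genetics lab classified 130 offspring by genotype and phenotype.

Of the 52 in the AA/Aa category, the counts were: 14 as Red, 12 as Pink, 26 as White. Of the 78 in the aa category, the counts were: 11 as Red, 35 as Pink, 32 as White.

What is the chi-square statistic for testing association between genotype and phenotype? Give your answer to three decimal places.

Row totals: 52, 78. Column totals: 25, 47, 58. Grand total N = 130.
Expected counts (row total × column total / N):
  AA/Aa, Red: 52×25/130 = 10.0000
  AA/Aa, Pink: 52×47/130 = 18.8000
  AA/Aa, White: 52×58/130 = 23.2000
  aa, Red: 78×25/130 = 15.0000
  aa, Pink: 78×47/130 = 28.2000
  aa, White: 78×58/130 = 34.8000
Contributions (O − E)²/E:
  (14 − 10.0000)²/10.0000 = 1.6000
  (12 − 18.8000)²/18.8000 = 2.4596
  (26 − 23.2000)²/23.2000 = 0.3379
  (11 − 15.0000)²/15.0000 = 1.0667
  (35 − 28.2000)²/28.2000 = 1.6397
  (32 − 34.8000)²/34.8000 = 0.2253
χ² = 1.6000 + 2.4596 + 0.3379 + 1.0667 + 1.6397 + 0.2253 = 7.329

7.329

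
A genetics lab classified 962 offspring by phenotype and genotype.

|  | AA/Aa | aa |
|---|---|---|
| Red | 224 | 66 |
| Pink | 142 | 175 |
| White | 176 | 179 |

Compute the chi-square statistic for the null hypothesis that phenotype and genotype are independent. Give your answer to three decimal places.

75.282

Row totals: 290, 317, 355. Column totals: 542, 420. Grand total N = 962.
Expected counts (row total × column total / N):
  Red, AA/Aa: 290×542/962 = 163.3888
  Red, aa: 290×420/962 = 126.6112
  Pink, AA/Aa: 317×542/962 = 178.6008
  Pink, aa: 317×420/962 = 138.3992
  White, AA/Aa: 355×542/962 = 200.0104
  White, aa: 355×420/962 = 154.9896
Contributions (O − E)²/E:
  (224 − 163.3888)²/163.3888 = 22.4845
  (66 − 126.6112)²/126.6112 = 29.0157
  (142 − 178.6008)²/178.6008 = 7.5006
  (175 − 138.3992)²/138.3992 = 9.6794
  (176 − 200.0104)²/200.0104 = 2.8823
  (179 − 154.9896)²/154.9896 = 3.7196
χ² = 22.4845 + 29.0157 + 7.5006 + 9.6794 + 2.8823 + 3.7196 = 75.282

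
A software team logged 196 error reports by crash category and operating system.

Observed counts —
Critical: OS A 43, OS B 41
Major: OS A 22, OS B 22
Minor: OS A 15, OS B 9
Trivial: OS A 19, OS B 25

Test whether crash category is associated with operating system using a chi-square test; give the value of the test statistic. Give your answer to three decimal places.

2.346

Row totals: 84, 44, 24, 44. Column totals: 99, 97. Grand total N = 196.
Expected counts (row total × column total / N):
  Critical, OS A: 84×99/196 = 42.4286
  Critical, OS B: 84×97/196 = 41.5714
  Major, OS A: 44×99/196 = 22.2245
  Major, OS B: 44×97/196 = 21.7755
  Minor, OS A: 24×99/196 = 12.1224
  Minor, OS B: 24×97/196 = 11.8776
  Trivial, OS A: 44×99/196 = 22.2245
  Trivial, OS B: 44×97/196 = 21.7755
Contributions (O − E)²/E:
  (43 − 42.4286)²/42.4286 = 0.0077
  (41 − 41.5714)²/41.5714 = 0.0079
  (22 − 22.2245)²/22.2245 = 0.0023
  (22 − 21.7755)²/21.7755 = 0.0023
  (15 − 12.1224)²/12.1224 = 0.6831
  (9 − 11.8776)²/11.8776 = 0.6972
  (19 − 22.2245)²/22.2245 = 0.4678
  (25 − 21.7755)²/21.7755 = 0.4775
χ² = 0.0077 + 0.0079 + 0.0023 + 0.0023 + 0.6831 + 0.6972 + 0.4678 + 0.4775 = 2.346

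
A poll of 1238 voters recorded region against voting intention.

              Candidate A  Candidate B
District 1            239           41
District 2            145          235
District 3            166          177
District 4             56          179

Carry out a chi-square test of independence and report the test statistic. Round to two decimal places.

225.62

Row totals: 280, 380, 343, 235. Column totals: 606, 632. Grand total N = 1238.
Expected counts (row total × column total / N):
  District 1, Candidate A: 280×606/1238 = 137.0598
  District 1, Candidate B: 280×632/1238 = 142.9402
  District 2, Candidate A: 380×606/1238 = 186.0097
  District 2, Candidate B: 380×632/1238 = 193.9903
  District 3, Candidate A: 343×606/1238 = 167.8982
  District 3, Candidate B: 343×632/1238 = 175.1018
  District 4, Candidate A: 235×606/1238 = 115.0323
  District 4, Candidate B: 235×632/1238 = 119.9677
Contributions (O − E)²/E:
  (239 − 137.0598)²/137.0598 = 75.8195
  (41 − 142.9402)²/142.9402 = 72.7004
  (145 − 186.0097)²/186.0097 = 9.0414
  (235 − 193.9903)²/193.9903 = 8.6695
  (166 − 167.8982)²/167.8982 = 0.0215
  (177 − 175.1018)²/175.1018 = 0.0206
  (56 − 115.0323)²/115.0323 = 30.2942
  (179 − 119.9677)²/119.9677 = 29.0479
χ² = 75.8195 + 72.7004 + 9.0414 + 8.6695 + 0.0215 + 0.0206 + 30.2942 + 29.0479 = 225.62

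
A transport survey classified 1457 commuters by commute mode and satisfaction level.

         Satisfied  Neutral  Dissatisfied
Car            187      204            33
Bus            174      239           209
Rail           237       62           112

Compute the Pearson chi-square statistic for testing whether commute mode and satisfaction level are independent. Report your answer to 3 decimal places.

Row totals: 424, 622, 411. Column totals: 598, 505, 354. Grand total N = 1457.
Expected counts (row total × column total / N):
  Car, Satisfied: 424×598/1457 = 174.0233
  Car, Neutral: 424×505/1457 = 146.9595
  Car, Dissatisfied: 424×354/1457 = 103.0172
  Bus, Satisfied: 622×598/1457 = 255.2889
  Bus, Neutral: 622×505/1457 = 215.5868
  Bus, Dissatisfied: 622×354/1457 = 151.1242
  Rail, Satisfied: 411×598/1457 = 168.6877
  Rail, Neutral: 411×505/1457 = 142.4537
  Rail, Dissatisfied: 411×354/1457 = 99.8586
Contributions (O − E)²/E:
  (187 − 174.0233)²/174.0233 = 0.9677
  (204 − 146.9595)²/146.9595 = 22.1396
  (33 − 103.0172)²/103.0172 = 47.5883
  (174 − 255.2889)²/255.2889 = 25.8840
  (239 − 215.5868)²/215.5868 = 2.5427
  (209 − 151.1242)²/151.1242 = 22.1646
  (237 − 168.6877)²/168.6877 = 27.6640
  (62 − 142.4537)²/142.4537 = 45.4379
  (112 − 99.8586)²/99.8586 = 1.4762
χ² = 0.9677 + 22.1396 + 47.5883 + 25.8840 + 2.5427 + 22.1646 + 27.6640 + 45.4379 + 1.4762 = 195.865

195.865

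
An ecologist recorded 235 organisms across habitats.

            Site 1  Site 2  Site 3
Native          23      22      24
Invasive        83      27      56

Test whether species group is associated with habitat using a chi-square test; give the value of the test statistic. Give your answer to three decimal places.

Row totals: 69, 166. Column totals: 106, 49, 80. Grand total N = 235.
Expected counts (row total × column total / N):
  Native, Site 1: 69×106/235 = 31.1234
  Native, Site 2: 69×49/235 = 14.3872
  Native, Site 3: 69×80/235 = 23.4894
  Invasive, Site 1: 166×106/235 = 74.8766
  Invasive, Site 2: 166×49/235 = 34.6128
  Invasive, Site 3: 166×80/235 = 56.5106
Contributions (O − E)²/E:
  (23 − 31.1234)²/31.1234 = 2.1203
  (22 − 14.3872)²/14.3872 = 4.0282
  (24 − 23.4894)²/23.4894 = 0.0111
  (83 − 74.8766)²/74.8766 = 0.8813
  (27 − 34.6128)²/34.6128 = 1.6744
  (56 − 56.5106)²/56.5106 = 0.0046
χ² = 2.1203 + 4.0282 + 0.0111 + 0.8813 + 1.6744 + 0.0046 = 8.720

8.720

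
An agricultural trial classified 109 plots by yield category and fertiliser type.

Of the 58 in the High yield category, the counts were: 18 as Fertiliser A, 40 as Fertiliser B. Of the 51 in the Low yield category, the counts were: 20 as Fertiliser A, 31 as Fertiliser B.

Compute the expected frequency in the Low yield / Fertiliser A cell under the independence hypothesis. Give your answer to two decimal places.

17.78

Row total (Low yield) = 51; column total (Fertiliser A) = 38; grand total N = 109.
Expected count = (row total × column total) / N = 51 × 38 / 109 = 17.78.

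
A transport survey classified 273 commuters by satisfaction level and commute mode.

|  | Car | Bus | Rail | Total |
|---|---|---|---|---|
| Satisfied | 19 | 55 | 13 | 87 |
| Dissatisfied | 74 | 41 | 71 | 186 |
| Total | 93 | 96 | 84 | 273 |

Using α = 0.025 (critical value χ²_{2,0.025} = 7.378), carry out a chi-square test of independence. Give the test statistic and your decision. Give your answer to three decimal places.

Grand total N = 273.
Expected counts (row total × column total / N):
  Satisfied, Car: 87×93/273 = 29.6374
  Satisfied, Bus: 87×96/273 = 30.5934
  Satisfied, Rail: 87×84/273 = 26.7692
  Dissatisfied, Car: 186×93/273 = 63.3626
  Dissatisfied, Bus: 186×96/273 = 65.4066
  Dissatisfied, Rail: 186×84/273 = 57.2308
Contributions (O − E)²/E:
  (19 − 29.6374)²/29.6374 = 3.8180
  (55 − 30.5934)²/30.5934 = 19.4709
  (13 − 26.7692)²/26.7692 = 7.0824
  (74 − 63.3626)²/63.3626 = 1.7858
  (41 − 65.4066)²/65.4066 = 9.1074
  (71 − 57.2308)²/57.2308 = 3.3127
χ² = 3.8180 + 19.4709 + 7.0824 + 1.7858 + 9.1074 + 3.3127 = 44.577
df = (2−1)(3−1) = 2. Since 44.577 > 7.378, reject the null hypothesis of independence at α = 0.025.

44.577; reject H₀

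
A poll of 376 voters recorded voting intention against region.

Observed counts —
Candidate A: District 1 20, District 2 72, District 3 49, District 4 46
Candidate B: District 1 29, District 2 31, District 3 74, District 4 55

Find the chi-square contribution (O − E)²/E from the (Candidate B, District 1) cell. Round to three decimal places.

0.775

Row total (Candidate B) = 189; column total (District 1) = 49; N = 376.
Expected count E = 189 × 49 / 376 = 24.6303.
Contribution = (O − E)²/E = (29 − 24.6303)² / 24.6303 = 0.775.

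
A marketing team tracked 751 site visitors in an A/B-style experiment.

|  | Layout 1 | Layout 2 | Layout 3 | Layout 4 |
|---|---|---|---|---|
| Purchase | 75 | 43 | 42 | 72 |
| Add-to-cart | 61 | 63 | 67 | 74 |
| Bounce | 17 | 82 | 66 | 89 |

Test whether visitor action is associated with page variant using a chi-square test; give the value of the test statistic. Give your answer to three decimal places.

Row totals: 232, 265, 254. Column totals: 153, 188, 175, 235. Grand total N = 751.
Expected counts (row total × column total / N):
  Purchase, Layout 1: 232×153/751 = 47.26498
  Purchase, Layout 2: 232×188/751 = 58.07723
  Purchase, Layout 3: 232×175/751 = 54.06125
  Purchase, Layout 4: 232×235/751 = 72.59654
  Add-to-cart, Layout 1: 265×153/751 = 53.98802
  Add-to-cart, Layout 2: 265×188/751 = 66.33822
  Add-to-cart, Layout 3: 265×175/751 = 61.75100
  Add-to-cart, Layout 4: 265×235/751 = 82.92277
  Bounce, Layout 1: 254×153/751 = 51.74700
  Bounce, Layout 2: 254×188/751 = 63.58455
  Bounce, Layout 3: 254×175/751 = 59.18775
  Bounce, Layout 4: 254×235/751 = 79.48069
Contributions (O − E)²/E:
  (75 − 47.26498)²/47.26498 = 16.2749
  (43 − 58.07723)²/58.07723 = 3.9141
  (42 − 54.06125)²/54.06125 = 2.6909
  (72 − 72.59654)²/72.59654 = 0.0049
  (61 − 53.98802)²/53.98802 = 0.9107
  (63 − 66.33822)²/66.33822 = 0.1680
  (67 − 61.75100)²/61.75100 = 0.4462
  (74 − 82.92277)²/82.92277 = 0.9601
  (17 − 51.74700)²/51.74700 = 23.3319
  (82 − 63.58455)²/63.58455 = 5.3335
  (66 − 59.18775)²/59.18775 = 0.7841
  (89 − 79.48069)²/79.48069 = 1.1401
χ² = 16.2749 + 3.9141 + 2.6909 + 0.0049 + 0.9107 + 0.1680 + 0.4462 + 0.9601 + 23.3319 + 5.3335 + 0.7841 + 1.1401 = 55.959

55.959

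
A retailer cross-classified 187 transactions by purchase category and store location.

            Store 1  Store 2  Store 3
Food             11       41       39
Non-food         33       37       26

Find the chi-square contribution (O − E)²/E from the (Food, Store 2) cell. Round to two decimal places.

0.24

Row total (Food) = 91; column total (Store 2) = 78; N = 187.
Expected count E = 91 × 78 / 187 = 37.957.
Contribution = (O − E)²/E = (41 − 37.957)² / 37.957 = 0.24.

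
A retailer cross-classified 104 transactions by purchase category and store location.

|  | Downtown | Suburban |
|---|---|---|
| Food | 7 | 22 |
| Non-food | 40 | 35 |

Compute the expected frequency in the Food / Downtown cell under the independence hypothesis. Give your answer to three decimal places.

Row total (Food) = 29; column total (Downtown) = 47; grand total N = 104.
Expected count = (row total × column total) / N = 29 × 47 / 104 = 13.106.

13.106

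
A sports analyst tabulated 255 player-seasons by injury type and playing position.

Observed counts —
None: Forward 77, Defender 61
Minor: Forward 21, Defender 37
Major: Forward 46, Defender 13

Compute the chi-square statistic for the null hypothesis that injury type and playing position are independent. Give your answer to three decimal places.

20.804

Row totals: 138, 58, 59. Column totals: 144, 111. Grand total N = 255.
Expected counts (row total × column total / N):
  None, Forward: 138×144/255 = 77.9294
  None, Defender: 138×111/255 = 60.0706
  Minor, Forward: 58×144/255 = 32.7529
  Minor, Defender: 58×111/255 = 25.2471
  Major, Forward: 59×144/255 = 33.3176
  Major, Defender: 59×111/255 = 25.6824
Contributions (O − E)²/E:
  (77 − 77.9294)²/77.9294 = 0.0111
  (61 − 60.0706)²/60.0706 = 0.0144
  (21 − 32.7529)²/32.7529 = 4.2174
  (37 − 25.2471)²/25.2471 = 5.4711
  (46 − 33.3176)²/33.3176 = 4.8276
  (13 − 25.6824)²/25.6824 = 6.2628
χ² = 0.0111 + 0.0144 + 4.2174 + 5.4711 + 4.8276 + 6.2628 = 20.804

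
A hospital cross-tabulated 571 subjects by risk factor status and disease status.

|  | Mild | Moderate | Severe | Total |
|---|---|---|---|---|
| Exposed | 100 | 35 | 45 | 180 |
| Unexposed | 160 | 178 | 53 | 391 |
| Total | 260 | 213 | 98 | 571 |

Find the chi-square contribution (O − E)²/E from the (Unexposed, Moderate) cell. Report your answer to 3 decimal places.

Row total (Unexposed) = 391; column total (Moderate) = 213; N = 571.
Expected count E = 391 × 213 / 571 = 145.8546.
Contribution = (O − E)²/E = (178 − 145.8546)² / 145.8546 = 7.085.

7.085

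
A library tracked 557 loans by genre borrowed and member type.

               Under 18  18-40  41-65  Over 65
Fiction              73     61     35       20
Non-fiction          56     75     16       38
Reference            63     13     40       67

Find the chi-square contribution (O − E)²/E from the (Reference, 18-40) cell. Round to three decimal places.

26.406

Row total (Reference) = 183; column total (18-40) = 149; N = 557.
Expected count E = 183 × 149 / 557 = 48.95332.
Contribution = (O − E)²/E = (13 − 48.95332)² / 48.95332 = 26.406.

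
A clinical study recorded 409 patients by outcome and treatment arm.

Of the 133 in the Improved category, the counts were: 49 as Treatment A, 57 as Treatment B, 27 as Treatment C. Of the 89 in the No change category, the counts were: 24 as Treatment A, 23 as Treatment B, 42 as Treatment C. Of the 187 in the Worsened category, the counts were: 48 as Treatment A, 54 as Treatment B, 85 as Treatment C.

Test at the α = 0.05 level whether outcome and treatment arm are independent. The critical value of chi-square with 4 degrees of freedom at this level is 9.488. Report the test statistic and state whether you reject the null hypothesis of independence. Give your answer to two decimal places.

25.65; reject H₀

Row totals: 133, 89, 187. Column totals: 121, 134, 154. Grand total N = 409.
Expected counts (row total × column total / N):
  Improved, Treatment A: 133×121/409 = 39.347
  Improved, Treatment B: 133×134/409 = 43.575
  Improved, Treatment C: 133×154/409 = 50.078
  No change, Treatment A: 89×121/409 = 26.330
  No change, Treatment B: 89×134/409 = 29.159
  No change, Treatment C: 89×154/409 = 33.511
  Worsened, Treatment A: 187×121/409 = 55.323
  Worsened, Treatment B: 187×134/409 = 61.267
  Worsened, Treatment C: 187×154/409 = 70.411
Contributions (O − E)²/E:
  (49 − 39.347)²/39.347 = 2.3682
  (57 − 43.575)²/43.575 = 4.1361
  (27 − 50.078)²/50.078 = 10.6353
  (24 − 26.330)²/26.330 = 0.2062
  (23 − 29.159)²/29.159 = 1.3009
  (42 − 33.511)²/33.511 = 2.1504
  (48 − 55.323)²/55.323 = 0.9693
  (54 − 61.267)²/61.267 = 0.8620
  (85 − 70.411)²/70.411 = 3.0228
χ² = 2.3682 + 4.1361 + 10.6353 + 0.2062 + 1.3009 + 2.1504 + 0.9693 + 0.8620 + 3.0228 = 25.65
df = (3−1)(3−1) = 4. Since 25.65 > 9.488, reject the null hypothesis of independence at α = 0.05.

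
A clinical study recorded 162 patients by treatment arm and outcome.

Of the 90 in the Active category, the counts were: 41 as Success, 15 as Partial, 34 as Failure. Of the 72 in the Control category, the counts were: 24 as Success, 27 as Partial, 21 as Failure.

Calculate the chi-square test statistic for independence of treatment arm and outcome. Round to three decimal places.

9.059

Row totals: 90, 72. Column totals: 65, 42, 55. Grand total N = 162.
Expected counts (row total × column total / N):
  Active, Success: 90×65/162 = 36.1111
  Active, Partial: 90×42/162 = 23.3333
  Active, Failure: 90×55/162 = 30.5556
  Control, Success: 72×65/162 = 28.8889
  Control, Partial: 72×42/162 = 18.6667
  Control, Failure: 72×55/162 = 24.4444
Contributions (O − E)²/E:
  (41 − 36.1111)²/36.1111 = 0.6619
  (15 − 23.3333)²/23.3333 = 2.9762
  (34 − 30.5556)²/30.5556 = 0.3883
  (24 − 28.8889)²/28.8889 = 0.8274
  (27 − 18.6667)²/18.6667 = 3.7202
  (21 − 24.4444)²/24.4444 = 0.4853
χ² = 0.6619 + 2.9762 + 0.3883 + 0.8274 + 3.7202 + 0.4853 = 9.059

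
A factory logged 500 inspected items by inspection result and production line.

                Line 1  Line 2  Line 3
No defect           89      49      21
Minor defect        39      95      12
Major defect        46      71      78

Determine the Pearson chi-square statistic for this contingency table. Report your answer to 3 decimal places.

100.742

Row totals: 159, 146, 195. Column totals: 174, 215, 111. Grand total N = 500.
Expected counts (row total × column total / N):
  No defect, Line 1: 159×174/500 = 55.3320
  No defect, Line 2: 159×215/500 = 68.3700
  No defect, Line 3: 159×111/500 = 35.2980
  Minor defect, Line 1: 146×174/500 = 50.8080
  Minor defect, Line 2: 146×215/500 = 62.7800
  Minor defect, Line 3: 146×111/500 = 32.4120
  Major defect, Line 1: 195×174/500 = 67.8600
  Major defect, Line 2: 195×215/500 = 83.8500
  Major defect, Line 3: 195×111/500 = 43.2900
Contributions (O − E)²/E:
  (89 − 55.3320)²/55.3320 = 20.4861
  (49 − 68.3700)²/68.3700 = 5.4877
  (21 − 35.2980)²/35.2980 = 5.7916
  (39 − 50.8080)²/50.8080 = 2.7442
  (95 − 62.7800)²/62.7800 = 16.5360
  (12 − 32.4120)²/32.4120 = 12.8548
  (46 − 67.8600)²/67.8600 = 7.0418
  (71 − 83.8500)²/83.8500 = 1.9693
  (78 − 43.2900)²/43.2900 = 27.8305
χ² = 20.4861 + 5.4877 + 5.7916 + 2.7442 + 16.5360 + 12.8548 + 7.0418 + 1.9693 + 27.8305 = 100.742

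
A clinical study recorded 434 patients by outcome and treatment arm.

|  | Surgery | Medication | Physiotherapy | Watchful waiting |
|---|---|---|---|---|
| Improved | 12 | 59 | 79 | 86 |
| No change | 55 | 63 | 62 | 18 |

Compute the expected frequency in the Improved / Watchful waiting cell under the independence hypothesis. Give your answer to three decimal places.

56.553

Row total (Improved) = 236; column total (Watchful waiting) = 104; grand total N = 434.
Expected count = (row total × column total) / N = 236 × 104 / 434 = 56.553.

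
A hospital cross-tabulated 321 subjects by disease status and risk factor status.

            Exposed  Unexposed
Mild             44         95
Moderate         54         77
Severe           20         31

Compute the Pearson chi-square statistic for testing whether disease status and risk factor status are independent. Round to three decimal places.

2.812

Row totals: 139, 131, 51. Column totals: 118, 203. Grand total N = 321.
Expected counts (row total × column total / N):
  Mild, Exposed: 139×118/321 = 51.0966
  Mild, Unexposed: 139×203/321 = 87.9034
  Moderate, Exposed: 131×118/321 = 48.1558
  Moderate, Unexposed: 131×203/321 = 82.8442
  Severe, Exposed: 51×118/321 = 18.7477
  Severe, Unexposed: 51×203/321 = 32.2523
Contributions (O − E)²/E:
  (44 − 51.0966)²/51.0966 = 0.9856
  (95 − 87.9034)²/87.9034 = 0.5729
  (54 − 48.1558)²/48.1558 = 0.7093
  (77 − 82.8442)²/82.8442 = 0.4123
  (20 − 18.7477)²/18.7477 = 0.0837
  (31 − 32.2523)²/32.2523 = 0.0486
χ² = 0.9856 + 0.5729 + 0.7093 + 0.4123 + 0.0837 + 0.0486 = 2.812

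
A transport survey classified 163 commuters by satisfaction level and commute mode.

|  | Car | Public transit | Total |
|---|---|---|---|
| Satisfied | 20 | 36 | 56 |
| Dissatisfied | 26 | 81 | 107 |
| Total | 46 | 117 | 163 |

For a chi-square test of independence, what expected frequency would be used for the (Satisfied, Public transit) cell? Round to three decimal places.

Row total (Satisfied) = 56; column total (Public transit) = 117; grand total N = 163.
Expected count = (row total × column total) / N = 56 × 117 / 163 = 40.196.

40.196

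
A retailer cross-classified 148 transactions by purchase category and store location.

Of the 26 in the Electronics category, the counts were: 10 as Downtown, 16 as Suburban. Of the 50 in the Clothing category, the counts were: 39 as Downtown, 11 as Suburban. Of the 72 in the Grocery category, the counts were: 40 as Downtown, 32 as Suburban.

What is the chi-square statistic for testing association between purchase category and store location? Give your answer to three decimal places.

Row totals: 26, 50, 72. Column totals: 89, 59. Grand total N = 148.
Expected counts (row total × column total / N):
  Electronics, Downtown: 26×89/148 = 15.6351
  Electronics, Suburban: 26×59/148 = 10.3649
  Clothing, Downtown: 50×89/148 = 30.0676
  Clothing, Suburban: 50×59/148 = 19.9324
  Grocery, Downtown: 72×89/148 = 43.2973
  Grocery, Suburban: 72×59/148 = 28.7027
Contributions (O − E)²/E:
  (10 − 15.6351)²/15.6351 = 2.0310
  (16 − 10.3649)²/10.3649 = 3.0636
  (39 − 30.0676)²/30.0676 = 2.6536
  (11 − 19.9324)²/19.9324 = 4.0029
  (40 − 43.2973)²/43.2973 = 0.2511
  (32 − 28.7027)²/28.7027 = 0.3788
χ² = 2.0310 + 3.0636 + 2.6536 + 4.0029 + 0.2511 + 0.3788 = 12.381

12.381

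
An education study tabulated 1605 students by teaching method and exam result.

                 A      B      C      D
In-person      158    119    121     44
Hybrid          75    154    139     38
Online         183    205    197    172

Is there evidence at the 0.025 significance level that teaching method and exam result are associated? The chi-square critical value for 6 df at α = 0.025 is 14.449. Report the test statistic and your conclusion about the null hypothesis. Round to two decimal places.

87.78; reject H₀

Row totals: 442, 406, 757. Column totals: 416, 478, 457, 254. Grand total N = 1605.
Expected counts (row total × column total / N):
  In-person, A: 442×416/1605 = 114.562
  In-person, B: 442×478/1605 = 131.636
  In-person, C: 442×457/1605 = 125.853
  In-person, D: 442×254/1605 = 69.949
  Hybrid, A: 406×416/1605 = 105.231
  Hybrid, B: 406×478/1605 = 120.915
  Hybrid, C: 406×457/1605 = 115.602
  Hybrid, D: 406×254/1605 = 64.252
  Online, A: 757×416/1605 = 196.207
  Online, B: 757×478/1605 = 225.449
  Online, C: 757×457/1605 = 215.545
  Online, D: 757×254/1605 = 119.799
Contributions (O − E)²/E:
  (158 − 114.562)²/114.562 = 16.4702
  (119 − 131.636)²/131.636 = 1.2130
  (121 − 125.853)²/125.853 = 0.1871
  (44 − 69.949)²/69.949 = 9.6263
  (75 − 105.231)²/105.231 = 8.6848
  (154 − 120.915)²/120.915 = 9.0528
  (139 − 115.602)²/115.602 = 4.7358
  (38 − 64.252)²/64.252 = 10.7260
  (183 − 196.207)²/196.207 = 0.8890
  (205 − 225.449)²/225.449 = 1.8548
  (197 − 215.545)²/215.545 = 1.5956
  (172 − 119.799)²/119.799 = 22.7460
χ² = 16.4702 + 1.2130 + 0.1871 + 9.6263 + 8.6848 + 9.0528 + 4.7358 + 10.7260 + 0.8890 + 1.8548 + 1.5956 + 22.7460 = 87.78
df = (3−1)(4−1) = 6. Since 87.78 > 14.449, reject the null hypothesis of independence at α = 0.025.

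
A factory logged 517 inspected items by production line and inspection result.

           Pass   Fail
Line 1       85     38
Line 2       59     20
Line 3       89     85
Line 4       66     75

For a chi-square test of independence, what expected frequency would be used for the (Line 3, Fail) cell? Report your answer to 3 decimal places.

Row total (Line 3) = 174; column total (Fail) = 218; grand total N = 517.
Expected count = (row total × column total) / N = 174 × 218 / 517 = 73.369.

73.369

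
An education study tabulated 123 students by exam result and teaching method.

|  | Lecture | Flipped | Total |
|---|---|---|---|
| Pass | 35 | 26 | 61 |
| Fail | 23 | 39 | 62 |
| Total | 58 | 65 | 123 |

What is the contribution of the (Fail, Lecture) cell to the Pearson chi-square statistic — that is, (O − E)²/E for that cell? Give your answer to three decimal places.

1.330

Row total (Fail) = 62; column total (Lecture) = 58; N = 123.
Expected count E = 62 × 58 / 123 = 29.2358.
Contribution = (O − E)²/E = (23 − 29.2358)² / 29.2358 = 1.330.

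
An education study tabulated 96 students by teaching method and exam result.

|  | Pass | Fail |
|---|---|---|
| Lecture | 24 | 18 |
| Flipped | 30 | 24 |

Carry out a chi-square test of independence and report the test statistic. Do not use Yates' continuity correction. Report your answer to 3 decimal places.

0.024

Row totals: 42, 54. Column totals: 54, 42. Grand total N = 96.
Expected counts (row total × column total / N):
  Lecture, Pass: 42×54/96 = 23.6250
  Lecture, Fail: 42×42/96 = 18.3750
  Flipped, Pass: 54×54/96 = 30.3750
  Flipped, Fail: 54×42/96 = 23.6250
Contributions (O − E)²/E:
  (24 − 23.6250)²/23.6250 = 0.0060
  (18 − 18.3750)²/18.3750 = 0.0077
  (30 − 30.3750)²/30.3750 = 0.0046
  (24 − 23.6250)²/23.6250 = 0.0060
χ² = 0.0060 + 0.0077 + 0.0046 + 0.0060 = 0.024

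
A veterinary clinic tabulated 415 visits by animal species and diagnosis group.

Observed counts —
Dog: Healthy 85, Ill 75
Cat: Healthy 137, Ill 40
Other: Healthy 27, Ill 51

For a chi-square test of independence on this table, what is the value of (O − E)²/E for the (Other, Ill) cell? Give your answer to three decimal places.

Row total (Other) = 78; column total (Ill) = 166; N = 415.
Expected count E = 78 × 166 / 415 = 31.2000.
Contribution = (O − E)²/E = (51 − 31.2000)² / 31.2000 = 12.565.

12.565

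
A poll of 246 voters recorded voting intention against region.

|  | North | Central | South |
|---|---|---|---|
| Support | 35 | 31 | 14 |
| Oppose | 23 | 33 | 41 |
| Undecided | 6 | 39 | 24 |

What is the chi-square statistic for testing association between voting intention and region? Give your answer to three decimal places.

Row totals: 80, 97, 69. Column totals: 64, 103, 79. Grand total N = 246.
Expected counts (row total × column total / N):
  Support, North: 80×64/246 = 20.8130
  Support, Central: 80×103/246 = 33.4959
  Support, South: 80×79/246 = 25.6911
  Oppose, North: 97×64/246 = 25.2358
  Oppose, Central: 97×103/246 = 40.6138
  Oppose, South: 97×79/246 = 31.1504
  Undecided, North: 69×64/246 = 17.9512
  Undecided, Central: 69×103/246 = 28.8902
  Undecided, South: 69×79/246 = 22.1585
Contributions (O − E)²/E:
  (35 − 20.8130)²/20.8130 = 9.6704
  (31 − 33.4959)²/33.4959 = 0.1860
  (14 − 25.6911)²/25.6911 = 5.3202
  (23 − 25.2358)²/25.2358 = 0.1981
  (33 − 40.6138)²/40.6138 = 1.4273
  (41 − 31.1504)²/31.1504 = 3.1144
  (6 − 17.9512)²/17.9512 = 7.9566
  (39 − 28.8902)²/28.8902 = 3.5378
  (24 − 22.1585)²/22.1585 = 0.1530
χ² = 9.6704 + 0.1860 + 5.3202 + 0.1981 + 1.4273 + 3.1144 + 7.9566 + 3.5378 + 0.1530 = 31.564

31.564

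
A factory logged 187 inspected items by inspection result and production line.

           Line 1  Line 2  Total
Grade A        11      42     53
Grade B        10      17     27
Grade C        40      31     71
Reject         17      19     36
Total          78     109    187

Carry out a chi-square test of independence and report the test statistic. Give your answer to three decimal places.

Grand total N = 187.
Expected counts (row total × column total / N):
  Grade A, Line 1: 53×78/187 = 22.1070
  Grade A, Line 2: 53×109/187 = 30.8930
  Grade B, Line 1: 27×78/187 = 11.2620
  Grade B, Line 2: 27×109/187 = 15.7380
  Grade C, Line 1: 71×78/187 = 29.6150
  Grade C, Line 2: 71×109/187 = 41.3850
  Reject, Line 1: 36×78/187 = 15.0160
  Reject, Line 2: 36×109/187 = 20.9840
Contributions (O − E)²/E:
  (11 − 22.1070)²/22.1070 = 5.5804
  (42 − 30.8930)²/30.8930 = 3.9933
  (10 − 11.2620)²/11.2620 = 0.1414
  (17 − 15.7380)²/15.7380 = 0.1012
  (40 − 29.6150)²/29.6150 = 3.6417
  (31 − 41.3850)²/41.3850 = 2.6060
  (17 − 15.0160)²/15.0160 = 0.2621
  (19 − 20.9840)²/20.9840 = 0.1876
χ² = 5.5804 + 3.9933 + 0.1414 + 0.1012 + 3.6417 + 2.6060 + 0.2621 + 0.1876 = 16.514

16.514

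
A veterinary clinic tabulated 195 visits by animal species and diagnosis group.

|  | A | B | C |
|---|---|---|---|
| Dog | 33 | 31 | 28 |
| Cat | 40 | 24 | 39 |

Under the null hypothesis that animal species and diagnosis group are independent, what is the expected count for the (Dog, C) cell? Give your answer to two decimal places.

31.61

Row total (Dog) = 92; column total (C) = 67; grand total N = 195.
Expected count = (row total × column total) / N = 92 × 67 / 195 = 31.61.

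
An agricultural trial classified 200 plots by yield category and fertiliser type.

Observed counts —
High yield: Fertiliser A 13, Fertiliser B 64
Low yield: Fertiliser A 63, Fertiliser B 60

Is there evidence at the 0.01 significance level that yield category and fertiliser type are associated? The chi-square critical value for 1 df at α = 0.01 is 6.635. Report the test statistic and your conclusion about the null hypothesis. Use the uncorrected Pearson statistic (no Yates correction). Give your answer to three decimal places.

23.697; reject H₀

Row totals: 77, 123. Column totals: 76, 124. Grand total N = 200.
Expected counts (row total × column total / N):
  High yield, Fertiliser A: 77×76/200 = 29.2600
  High yield, Fertiliser B: 77×124/200 = 47.7400
  Low yield, Fertiliser A: 123×76/200 = 46.7400
  Low yield, Fertiliser B: 123×124/200 = 76.2600
Contributions (O − E)²/E:
  (13 − 29.2600)²/29.2600 = 9.0358
  (64 − 47.7400)²/47.7400 = 5.5381
  (63 − 46.7400)²/46.7400 = 5.6566
  (60 − 76.2600)²/76.2600 = 3.4669
χ² = 9.0358 + 5.5381 + 5.6566 + 3.4669 = 23.697
df = (2−1)(2−1) = 1. Since 23.697 > 6.635, reject the null hypothesis of independence at α = 0.01.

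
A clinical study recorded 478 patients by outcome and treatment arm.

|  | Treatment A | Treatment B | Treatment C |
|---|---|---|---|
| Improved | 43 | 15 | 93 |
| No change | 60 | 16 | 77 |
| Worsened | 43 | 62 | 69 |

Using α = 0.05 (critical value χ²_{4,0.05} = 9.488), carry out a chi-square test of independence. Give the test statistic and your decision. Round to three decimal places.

Row totals: 151, 153, 174. Column totals: 146, 93, 239. Grand total N = 478.
Expected counts (row total × column total / N):
  Improved, Treatment A: 151×146/478 = 46.1213
  Improved, Treatment B: 151×93/478 = 29.3787
  Improved, Treatment C: 151×239/478 = 75.5000
  No change, Treatment A: 153×146/478 = 46.7322
  No change, Treatment B: 153×93/478 = 29.7678
  No change, Treatment C: 153×239/478 = 76.5000
  Worsened, Treatment A: 174×146/478 = 53.1464
  Worsened, Treatment B: 174×93/478 = 33.8536
  Worsened, Treatment C: 174×239/478 = 87.0000
Contributions (O − E)²/E:
  (43 − 46.1213)²/46.1213 = 0.2112
  (15 − 29.3787)²/29.3787 = 7.0373
  (93 − 75.5000)²/75.5000 = 4.0563
  (60 − 46.7322)²/46.7322 = 3.7669
  (16 − 29.7678)²/29.7678 = 6.3677
  (77 − 76.5000)²/76.5000 = 0.0033
  (43 − 53.1464)²/53.1464 = 1.9371
  (62 − 33.8536)²/33.8536 = 23.4013
  (69 − 87.0000)²/87.0000 = 3.7241
χ² = 0.2112 + 7.0373 + 4.0563 + 3.7669 + 6.3677 + 0.0033 + 1.9371 + 23.4013 + 3.7241 = 50.505
df = (3−1)(3−1) = 4. Since 50.505 > 9.488, reject the null hypothesis of independence at α = 0.05.

50.505; reject H₀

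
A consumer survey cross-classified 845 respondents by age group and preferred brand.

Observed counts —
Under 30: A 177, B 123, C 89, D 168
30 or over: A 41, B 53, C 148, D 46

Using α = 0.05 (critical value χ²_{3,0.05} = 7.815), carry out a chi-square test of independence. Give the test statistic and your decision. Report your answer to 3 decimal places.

Row totals: 557, 288. Column totals: 218, 176, 237, 214. Grand total N = 845.
Expected counts (row total × column total / N):
  Under 30, A: 557×218/845 = 143.6994
  Under 30, B: 557×176/845 = 116.0142
  Under 30, C: 557×237/845 = 156.2237
  Under 30, D: 557×214/845 = 141.0627
  30 or over, A: 288×218/845 = 74.3006
  30 or over, B: 288×176/845 = 59.9858
  30 or over, C: 288×237/845 = 80.7763
  30 or over, D: 288×214/845 = 72.9373
Contributions (O − E)²/E:
  (177 − 143.6994)²/143.6994 = 7.7170
  (123 − 116.0142)²/116.0142 = 0.4207
  (89 − 156.2237)²/156.2237 = 28.9266
  (168 − 141.0627)²/141.0627 = 5.1439
  (41 − 74.3006)²/74.3006 = 14.9249
  (53 − 59.9858)²/59.9858 = 0.8135
  (148 − 80.7763)²/80.7763 = 55.9449
  (46 − 72.9373)²/72.9373 = 9.9485
χ² = 7.7170 + 0.4207 + 28.9266 + 5.1439 + 14.9249 + 0.8135 + 55.9449 + 9.9485 = 123.840
df = (2−1)(4−1) = 3. Since 123.840 > 7.815, reject the null hypothesis of independence at α = 0.05.

123.840; reject H₀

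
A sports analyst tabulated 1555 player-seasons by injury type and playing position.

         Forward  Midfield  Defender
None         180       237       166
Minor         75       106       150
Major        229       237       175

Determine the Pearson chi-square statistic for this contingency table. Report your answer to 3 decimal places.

Row totals: 583, 331, 641. Column totals: 484, 580, 491. Grand total N = 1555.
Expected counts (row total × column total / N):
  None, Forward: 583×484/1555 = 181.4611
  None, Midfield: 583×580/1555 = 217.4534
  None, Defender: 583×491/1555 = 184.0855
  Minor, Forward: 331×484/1555 = 103.0251
  Minor, Midfield: 331×580/1555 = 123.4598
  Minor, Defender: 331×491/1555 = 104.5151
  Major, Forward: 641×484/1555 = 199.5138
  Major, Midfield: 641×580/1555 = 239.0868
  Major, Defender: 641×491/1555 = 202.3994
Contributions (O − E)²/E:
  (180 − 181.4611)²/181.4611 = 0.0118
  (237 − 217.4534)²/217.4534 = 1.7570
  (166 − 184.0855)²/184.0855 = 1.7768
  (75 − 103.0251)²/103.0251 = 7.6234
  (106 − 123.4598)²/123.4598 = 2.4692
  (150 − 104.5151)²/104.5151 = 19.7950
  (229 − 199.5138)²/199.5138 = 4.3578
  (237 − 239.0868)²/239.0868 = 0.0182
  (175 − 202.3994)²/202.3994 = 3.7091
χ² = 0.0118 + 1.7570 + 1.7768 + 7.6234 + 2.4692 + 19.7950 + 4.3578 + 0.0182 + 3.7091 = 41.518

41.518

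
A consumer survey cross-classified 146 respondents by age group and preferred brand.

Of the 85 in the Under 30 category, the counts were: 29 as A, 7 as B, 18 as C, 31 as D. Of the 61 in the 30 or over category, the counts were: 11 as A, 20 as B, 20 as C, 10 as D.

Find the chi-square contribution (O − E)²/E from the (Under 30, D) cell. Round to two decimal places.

Row total (Under 30) = 85; column total (D) = 41; N = 146.
Expected count E = 85 × 41 / 146 = 23.8699.
Contribution = (O − E)²/E = (31 − 23.8699)² / 23.8699 = 2.13.

2.13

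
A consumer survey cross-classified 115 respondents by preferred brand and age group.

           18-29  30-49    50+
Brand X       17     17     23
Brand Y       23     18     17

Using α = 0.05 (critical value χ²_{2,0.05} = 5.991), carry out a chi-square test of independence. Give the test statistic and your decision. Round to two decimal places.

Row totals: 57, 58. Column totals: 40, 35, 40. Grand total N = 115.
Expected counts (row total × column total / N):
  Brand X, 18-29: 57×40/115 = 19.826
  Brand X, 30-49: 57×35/115 = 17.348
  Brand X, 50+: 57×40/115 = 19.826
  Brand Y, 18-29: 58×40/115 = 20.174
  Brand Y, 30-49: 58×35/115 = 17.652
  Brand Y, 50+: 58×40/115 = 20.174
Contributions (O − E)²/E:
  (17 − 19.826)²/19.826 = 0.4028
  (17 − 17.348)²/17.348 = 0.0070
  (23 − 19.826)²/19.826 = 0.5081
  (23 − 20.174)²/20.174 = 0.3959
  (18 − 17.652)²/17.652 = 0.0069
  (17 − 20.174)²/20.174 = 0.4994
χ² = 0.4028 + 0.0070 + 0.5081 + 0.3959 + 0.0069 + 0.4994 = 1.82
df = (2−1)(3−1) = 2. Since 1.82 < 5.991, fail to reject the null hypothesis of independence at α = 0.05.

1.82; fail to reject H₀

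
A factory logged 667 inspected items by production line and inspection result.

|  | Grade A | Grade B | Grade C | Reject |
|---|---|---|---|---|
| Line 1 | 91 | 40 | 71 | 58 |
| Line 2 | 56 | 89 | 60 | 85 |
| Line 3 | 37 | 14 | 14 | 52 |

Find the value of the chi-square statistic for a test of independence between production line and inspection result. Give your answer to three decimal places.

Row totals: 260, 290, 117. Column totals: 184, 143, 145, 195. Grand total N = 667.
Expected counts (row total × column total / N):
  Line 1, Grade A: 260×184/667 = 71.7241
  Line 1, Grade B: 260×143/667 = 55.7421
  Line 1, Grade C: 260×145/667 = 56.5217
  Line 1, Reject: 260×195/667 = 76.0120
  Line 2, Grade A: 290×184/667 = 80.0000
  Line 2, Grade B: 290×143/667 = 62.1739
  Line 2, Grade C: 290×145/667 = 63.0435
  Line 2, Reject: 290×195/667 = 84.7826
  Line 3, Grade A: 117×184/667 = 32.2759
  Line 3, Grade B: 117×143/667 = 25.0840
  Line 3, Grade C: 117×145/667 = 25.4348
  Line 3, Reject: 117×195/667 = 34.2054
Contributions (O − E)²/E:
  (91 − 71.7241)²/71.7241 = 5.1804
  (40 − 55.7421)²/55.7421 = 4.4457
  (71 − 56.5217)²/56.5217 = 3.7087
  (58 − 76.0120)²/76.0120 = 4.2682
  (56 − 80.0000)²/80.0000 = 7.2000
  (89 − 62.1739)²/62.1739 = 11.5746
  (60 − 63.0435)²/63.0435 = 0.1469
  (85 − 84.7826)²/84.7826 = 0.0006
  (37 − 32.2759)²/32.2759 = 0.6914
  (14 − 25.0840)²/25.0840 = 4.8977
  (14 − 25.4348)²/25.4348 = 5.1408
  (52 − 34.2054)²/34.2054 = 9.2572
χ² = 5.1804 + 4.4457 + 3.7087 + 4.2682 + 7.2000 + 11.5746 + 0.1469 + 0.0006 + 0.6914 + 4.8977 + 5.1408 + 9.2572 = 56.512

56.512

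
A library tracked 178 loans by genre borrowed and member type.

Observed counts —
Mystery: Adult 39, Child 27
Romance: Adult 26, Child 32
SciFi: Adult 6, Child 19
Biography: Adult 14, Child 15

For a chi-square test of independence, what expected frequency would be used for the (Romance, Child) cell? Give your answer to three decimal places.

30.303

Row total (Romance) = 58; column total (Child) = 93; grand total N = 178.
Expected count = (row total × column total) / N = 58 × 93 / 178 = 30.303.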